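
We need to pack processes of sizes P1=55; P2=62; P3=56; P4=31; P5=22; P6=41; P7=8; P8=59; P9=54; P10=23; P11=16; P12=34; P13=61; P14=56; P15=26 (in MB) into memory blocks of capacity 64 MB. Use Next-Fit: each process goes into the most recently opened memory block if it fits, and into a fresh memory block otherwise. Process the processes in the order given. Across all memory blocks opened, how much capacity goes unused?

memory block 1: place P1 (55 MB), 9 MB left
memory block 2: place P2 (62 MB), 2 MB left
memory block 3: place P3 (56 MB), 8 MB left
memory block 4: place P4 (31 MB), 33 MB left
memory block 4: place P5 (22 MB), 11 MB left
memory block 5: place P6 (41 MB), 23 MB left
memory block 5: place P7 (8 MB), 15 MB left
memory block 6: place P8 (59 MB), 5 MB left
memory block 7: place P9 (54 MB), 10 MB left
memory block 8: place P10 (23 MB), 41 MB left
memory block 8: place P11 (16 MB), 25 MB left
memory block 9: place P12 (34 MB), 30 MB left
memory block 10: place P13 (61 MB), 3 MB left
memory block 11: place P14 (56 MB), 8 MB left
memory block 12: place P15 (26 MB), 38 MB left
12 memory blocks × 64 MB = 768 MB; used 604 MB; unused 164 MB.

164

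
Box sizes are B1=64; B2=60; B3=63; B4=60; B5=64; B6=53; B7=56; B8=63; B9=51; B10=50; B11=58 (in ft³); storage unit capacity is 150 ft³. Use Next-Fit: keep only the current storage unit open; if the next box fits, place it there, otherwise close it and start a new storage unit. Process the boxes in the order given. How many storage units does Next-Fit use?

storage unit 1: place B1 (64 ft³), 86 ft³ left
storage unit 1: place B2 (60 ft³), 26 ft³ left
storage unit 2: place B3 (63 ft³), 87 ft³ left
storage unit 2: place B4 (60 ft³), 27 ft³ left
storage unit 3: place B5 (64 ft³), 86 ft³ left
storage unit 3: place B6 (53 ft³), 33 ft³ left
storage unit 4: place B7 (56 ft³), 94 ft³ left
storage unit 4: place B8 (63 ft³), 31 ft³ left
storage unit 5: place B9 (51 ft³), 99 ft³ left
storage unit 5: place B10 (50 ft³), 49 ft³ left
storage unit 6: place B11 (58 ft³), 92 ft³ left

6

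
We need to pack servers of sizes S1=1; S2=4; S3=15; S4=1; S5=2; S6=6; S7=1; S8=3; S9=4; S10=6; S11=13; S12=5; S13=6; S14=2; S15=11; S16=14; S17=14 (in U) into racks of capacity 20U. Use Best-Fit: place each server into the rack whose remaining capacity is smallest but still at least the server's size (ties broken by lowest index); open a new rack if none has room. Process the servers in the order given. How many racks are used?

S1 (1U) → rack 1 (remaining 19U)
S2 (4U) → rack 1 (remaining 15U)
S3 (15U) → rack 1 (remaining 0U)
S4 (1U) → rack 2 (remaining 19U)
S5 (2U) → rack 2 (remaining 17U)
S6 (6U) → rack 2 (remaining 11U)
S7 (1U) → rack 2 (remaining 10U)
S8 (3U) → rack 2 (remaining 7U)
S9 (4U) → rack 2 (remaining 3U)
S10 (6U) → rack 3 (remaining 14U)
S11 (13U) → rack 3 (remaining 1U)
S12 (5U) → rack 4 (remaining 15U)
S13 (6U) → rack 4 (remaining 9U)
S14 (2U) → rack 2 (remaining 1U)
S15 (11U) → rack 5 (remaining 9U)
S16 (14U) → rack 6 (remaining 6U)
S17 (14U) → rack 7 (remaining 6U)
Final racks: [1,4,15] [1,2,6,1,3,4,2] [6,13] [5,6] [11] [14] [14].

7 racks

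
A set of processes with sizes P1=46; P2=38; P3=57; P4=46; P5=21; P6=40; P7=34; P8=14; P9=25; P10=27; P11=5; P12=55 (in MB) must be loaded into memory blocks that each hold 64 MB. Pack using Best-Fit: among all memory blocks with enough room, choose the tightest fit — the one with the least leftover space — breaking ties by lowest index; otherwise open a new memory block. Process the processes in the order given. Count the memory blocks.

Put P1 (46 MB) in memory block 1; 18 MB remain.
Put P2 (38 MB) in memory block 2; 26 MB remain.
Put P3 (57 MB) in memory block 3; 7 MB remain.
Put P4 (46 MB) in memory block 4; 18 MB remain.
Put P5 (21 MB) in memory block 2; 5 MB remain.
Put P6 (40 MB) in memory block 5; 24 MB remain.
Put P7 (34 MB) in memory block 6; 30 MB remain.
Put P8 (14 MB) in memory block 1; 4 MB remain.
Put P9 (25 MB) in memory block 6; 5 MB remain.
Put P10 (27 MB) in memory block 7; 37 MB remain.
Put P11 (5 MB) in memory block 2; 0 MB remain.
Put P12 (55 MB) in memory block 8; 9 MB remain.
Final memory blocks: [46,14] [38,21,5] [57] [46] [40] [34,25] [27] [55].

8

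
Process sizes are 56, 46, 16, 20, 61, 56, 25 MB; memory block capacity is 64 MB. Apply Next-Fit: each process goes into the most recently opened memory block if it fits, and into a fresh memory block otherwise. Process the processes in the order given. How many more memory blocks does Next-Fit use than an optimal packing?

1

Next-Fit: [56] [46,16] [20] [61] [56] [25] → 6 memory blocks.
Total size 280 MB; any packing needs at least ⌈280/64⌉ = 5 memory blocks.
An optimal packing achieves that bound: [61] [56] [56] [46,16] [25,20] → 5 memory blocks.
Excess: 6 − 5 = 1.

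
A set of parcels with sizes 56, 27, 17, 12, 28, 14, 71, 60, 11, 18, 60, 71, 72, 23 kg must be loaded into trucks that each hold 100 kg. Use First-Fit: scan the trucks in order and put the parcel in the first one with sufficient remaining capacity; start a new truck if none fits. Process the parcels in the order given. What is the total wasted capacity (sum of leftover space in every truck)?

160

56 kg → truck 1 (remaining 44 kg)
27 kg → truck 1 (remaining 17 kg)
17 kg → truck 1 (remaining 0 kg)
12 kg → truck 2 (remaining 88 kg)
28 kg → truck 2 (remaining 60 kg)
14 kg → truck 2 (remaining 46 kg)
71 kg → truck 3 (remaining 29 kg)
60 kg → truck 4 (remaining 40 kg)
11 kg → truck 2 (remaining 35 kg)
18 kg → truck 2 (remaining 17 kg)
60 kg → truck 5 (remaining 40 kg)
71 kg → truck 6 (remaining 29 kg)
72 kg → truck 7 (remaining 28 kg)
23 kg → truck 3 (remaining 6 kg)
7 trucks × 100 kg = 700 kg; used 540 kg; unused 160 kg.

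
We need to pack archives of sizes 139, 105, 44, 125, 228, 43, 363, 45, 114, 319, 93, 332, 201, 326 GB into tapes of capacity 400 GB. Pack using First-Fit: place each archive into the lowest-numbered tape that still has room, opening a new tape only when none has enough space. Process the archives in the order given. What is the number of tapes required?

8

Put 139 GB in tape 1; 261 GB remain.
Put 105 GB in tape 1; 156 GB remain.
Put 44 GB in tape 1; 112 GB remain.
Put 125 GB in tape 2; 275 GB remain.
Put 228 GB in tape 2; 47 GB remain.
Put 43 GB in tape 1; 69 GB remain.
Put 363 GB in tape 3; 37 GB remain.
Put 45 GB in tape 1; 24 GB remain.
Put 114 GB in tape 4; 286 GB remain.
Put 319 GB in tape 5; 81 GB remain.
Put 93 GB in tape 4; 193 GB remain.
Put 332 GB in tape 6; 68 GB remain.
Put 201 GB in tape 7; 199 GB remain.
Put 326 GB in tape 8; 74 GB remain.
Final tapes: [139,105,44,43,45] [125,228] [363] [114,93] [319] [332] [201] [326].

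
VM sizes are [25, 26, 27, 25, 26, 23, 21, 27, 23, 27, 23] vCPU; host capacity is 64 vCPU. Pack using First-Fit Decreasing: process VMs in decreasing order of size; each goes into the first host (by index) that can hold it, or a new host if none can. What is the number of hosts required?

6

Sorted descending: 27, 27, 27, 26, 26, 25, 25, 23, 23, 23, 21.
host 1: place 27 vCPU, 37 vCPU left
host 1: place 27 vCPU, 10 vCPU left
host 2: place 27 vCPU, 37 vCPU left
host 2: place 26 vCPU, 11 vCPU left
host 3: place 26 vCPU, 38 vCPU left
host 3: place 25 vCPU, 13 vCPU left
host 4: place 25 vCPU, 39 vCPU left
host 4: place 23 vCPU, 16 vCPU left
host 5: place 23 vCPU, 41 vCPU left
host 5: place 23 vCPU, 18 vCPU left
host 6: place 21 vCPU, 43 vCPU left
Final hosts: [27,27] [27,26] [26,25] [25,23] [23,23] [21].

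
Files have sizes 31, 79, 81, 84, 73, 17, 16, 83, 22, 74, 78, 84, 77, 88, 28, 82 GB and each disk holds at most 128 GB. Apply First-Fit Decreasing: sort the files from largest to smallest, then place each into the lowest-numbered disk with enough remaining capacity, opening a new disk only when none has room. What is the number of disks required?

Sorted descending: 88, 84, 84, 83, 82, 81, 79, 78, 77, 74, 73, 31, 28, 22, 17, 16.
Put 88 GB in disk 1; 40 GB remain.
Put 84 GB in disk 2; 44 GB remain.
Put 84 GB in disk 3; 44 GB remain.
Put 83 GB in disk 4; 45 GB remain.
Put 82 GB in disk 5; 46 GB remain.
Put 81 GB in disk 6; 47 GB remain.
Put 79 GB in disk 7; 49 GB remain.
Put 78 GB in disk 8; 50 GB remain.
Put 77 GB in disk 9; 51 GB remain.
Put 74 GB in disk 10; 54 GB remain.
Put 73 GB in disk 11; 55 GB remain.
Put 31 GB in disk 1; 9 GB remain.
Put 28 GB in disk 2; 16 GB remain.
Put 22 GB in disk 3; 22 GB remain.
Put 17 GB in disk 3; 5 GB remain.
Put 16 GB in disk 2; 0 GB remain.

11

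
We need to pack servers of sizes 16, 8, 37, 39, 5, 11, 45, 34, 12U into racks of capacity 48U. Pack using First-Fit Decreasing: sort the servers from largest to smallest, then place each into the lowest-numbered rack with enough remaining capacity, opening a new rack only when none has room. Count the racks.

Sorted descending: 45, 39, 37, 34, 16, 12, 11, 8, 5.
45U → rack 1 (remaining 3U)
39U → rack 2 (remaining 9U)
37U → rack 3 (remaining 11U)
34U → rack 4 (remaining 14U)
16U → rack 5 (remaining 32U)
12U → rack 4 (remaining 2U)
11U → rack 3 (remaining 0U)
8U → rack 2 (remaining 1U)
5U → rack 5 (remaining 27U)

5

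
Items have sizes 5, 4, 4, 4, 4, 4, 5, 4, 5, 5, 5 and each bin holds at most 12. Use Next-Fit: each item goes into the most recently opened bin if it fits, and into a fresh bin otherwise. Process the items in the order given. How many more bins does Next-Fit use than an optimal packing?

Next-Fit: [5,4] [4,4,4] [4,5] [4,5] [5,5] → 5 bins.
Total size 49; any packing needs at least ⌈49/12⌉ = 5 bins.
So 5 is already optimal.

0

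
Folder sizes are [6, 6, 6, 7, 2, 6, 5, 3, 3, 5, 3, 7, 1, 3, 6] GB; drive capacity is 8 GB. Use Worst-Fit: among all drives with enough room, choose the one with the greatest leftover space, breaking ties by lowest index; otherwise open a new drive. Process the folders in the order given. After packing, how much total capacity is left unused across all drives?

11

drive 1: place 6 GB, 2 GB left
drive 2: place 6 GB, 2 GB left
drive 3: place 6 GB, 2 GB left
drive 4: place 7 GB, 1 GB left
drive 1: place 2 GB, 0 GB left
drive 5: place 6 GB, 2 GB left
drive 6: place 5 GB, 3 GB left
drive 6: place 3 GB, 0 GB left
drive 7: place 3 GB, 5 GB left
drive 7: place 5 GB, 0 GB left
drive 8: place 3 GB, 5 GB left
drive 9: place 7 GB, 1 GB left
drive 8: place 1 GB, 4 GB left
drive 8: place 3 GB, 1 GB left
drive 10: place 6 GB, 2 GB left
10 drives × 8 GB = 80 GB; used 69 GB; unused 11 GB.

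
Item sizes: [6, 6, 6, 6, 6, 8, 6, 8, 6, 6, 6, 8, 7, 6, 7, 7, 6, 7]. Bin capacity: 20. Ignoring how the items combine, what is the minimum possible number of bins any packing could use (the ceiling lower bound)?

Total size = 6 + 6 + 6 + 6 + 6 + 8 + 6 + 8 + 6 + 6 + 6 + 8 + 7 + 6 + 7 + 7 + 6 + 7 = 118.
⌈118 / 20⌉ = 6.

6 bins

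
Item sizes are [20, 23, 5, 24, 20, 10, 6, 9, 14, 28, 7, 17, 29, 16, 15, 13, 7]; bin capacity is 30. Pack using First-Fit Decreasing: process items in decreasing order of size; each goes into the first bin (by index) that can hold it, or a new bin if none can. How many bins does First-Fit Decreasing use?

9

Sorted descending: 29, 28, 24, 23, 20, 20, 17, 16, 15, 14, 13, 10, 9, 7, 7, 6, 5.
Put 29 in bin 1; 1 remain.
Put 28 in bin 2; 2 remain.
Put 24 in bin 3; 6 remain.
Put 23 in bin 4; 7 remain.
Put 20 in bin 5; 10 remain.
Put 20 in bin 6; 10 remain.
Put 17 in bin 7; 13 remain.
Put 16 in bin 8; 14 remain.
Put 15 in bin 9; 15 remain.
Put 14 in bin 8; 0 remain.
Put 13 in bin 7; 0 remain.
Put 10 in bin 5; 0 remain.
Put 9 in bin 6; 1 remain.
Put 7 in bin 4; 0 remain.
Put 7 in bin 9; 8 remain.
Put 6 in bin 3; 0 remain.
Put 5 in bin 9; 3 remain.
Final bins: [29] [28] [24,6] [23,7] [20,10] [20,9] [17,13] [16,14] [15,7,5].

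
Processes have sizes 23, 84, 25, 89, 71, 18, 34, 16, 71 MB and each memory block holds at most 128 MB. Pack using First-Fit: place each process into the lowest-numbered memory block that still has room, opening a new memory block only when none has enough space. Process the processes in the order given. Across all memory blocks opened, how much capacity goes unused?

81

memory block 1: place 23 MB, 105 MB left
memory block 1: place 84 MB, 21 MB left
memory block 2: place 25 MB, 103 MB left
memory block 2: place 89 MB, 14 MB left
memory block 3: place 71 MB, 57 MB left
memory block 1: place 18 MB, 3 MB left
memory block 3: place 34 MB, 23 MB left
memory block 3: place 16 MB, 7 MB left
memory block 4: place 71 MB, 57 MB left
4 memory blocks × 128 MB = 512 MB; used 431 MB; unused 81 MB.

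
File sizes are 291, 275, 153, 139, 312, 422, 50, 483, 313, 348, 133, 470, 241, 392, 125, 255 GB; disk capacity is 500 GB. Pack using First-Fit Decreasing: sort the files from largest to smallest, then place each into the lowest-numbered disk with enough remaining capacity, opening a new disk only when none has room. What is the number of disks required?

10

Sorted descending: 483, 470, 422, 392, 348, 313, 312, 291, 275, 255, 241, 153, 139, 133, 125, 50.
Put 483 GB in disk 1; 17 GB remain.
Put 470 GB in disk 2; 30 GB remain.
Put 422 GB in disk 3; 78 GB remain.
Put 392 GB in disk 4; 108 GB remain.
Put 348 GB in disk 5; 152 GB remain.
Put 313 GB in disk 6; 187 GB remain.
Put 312 GB in disk 7; 188 GB remain.
Put 291 GB in disk 8; 209 GB remain.
Put 275 GB in disk 9; 225 GB remain.
Put 255 GB in disk 10; 245 GB remain.
Put 241 GB in disk 10; 4 GB remain.
Put 153 GB in disk 6; 34 GB remain.
Put 139 GB in disk 5; 13 GB remain.
Put 133 GB in disk 7; 55 GB remain.
Put 125 GB in disk 8; 84 GB remain.
Put 50 GB in disk 3; 28 GB remain.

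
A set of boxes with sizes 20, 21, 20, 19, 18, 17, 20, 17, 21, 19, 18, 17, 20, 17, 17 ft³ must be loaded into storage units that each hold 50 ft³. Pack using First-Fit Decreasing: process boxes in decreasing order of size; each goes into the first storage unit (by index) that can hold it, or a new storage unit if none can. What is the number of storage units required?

8

Sorted descending: 21, 21, 20, 20, 20, 20, 19, 19, 18, 18, 17, 17, 17, 17, 17.
storage unit 1: place 21 ft³, 29 ft³ left
storage unit 1: place 21 ft³, 8 ft³ left
storage unit 2: place 20 ft³, 30 ft³ left
storage unit 2: place 20 ft³, 10 ft³ left
storage unit 3: place 20 ft³, 30 ft³ left
storage unit 3: place 20 ft³, 10 ft³ left
storage unit 4: place 19 ft³, 31 ft³ left
storage unit 4: place 19 ft³, 12 ft³ left
storage unit 5: place 18 ft³, 32 ft³ left
storage unit 5: place 18 ft³, 14 ft³ left
storage unit 6: place 17 ft³, 33 ft³ left
storage unit 6: place 17 ft³, 16 ft³ left
storage unit 7: place 17 ft³, 33 ft³ left
storage unit 7: place 17 ft³, 16 ft³ left
storage unit 8: place 17 ft³, 33 ft³ left
Final storage units: [21,21] [20,20] [20,20] [19,19] [18,18] [17,17] [17,17] [17].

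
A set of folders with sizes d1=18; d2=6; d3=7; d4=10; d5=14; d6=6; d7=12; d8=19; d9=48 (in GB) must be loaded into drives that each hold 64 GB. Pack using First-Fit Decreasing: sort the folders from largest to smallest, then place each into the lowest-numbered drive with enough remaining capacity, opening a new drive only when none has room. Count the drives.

Sorted descending: 48, 19, 18, 14, 12, 10, 7, 6, 6.
48 GB → drive 1 (remaining 16 GB)
19 GB → drive 2 (remaining 45 GB)
18 GB → drive 2 (remaining 27 GB)
14 GB → drive 1 (remaining 2 GB)
12 GB → drive 2 (remaining 15 GB)
10 GB → drive 2 (remaining 5 GB)
7 GB → drive 3 (remaining 57 GB)
6 GB → drive 3 (remaining 51 GB)
6 GB → drive 3 (remaining 45 GB)
Final drives: [48,14] [19,18,12,10] [7,6,6].

3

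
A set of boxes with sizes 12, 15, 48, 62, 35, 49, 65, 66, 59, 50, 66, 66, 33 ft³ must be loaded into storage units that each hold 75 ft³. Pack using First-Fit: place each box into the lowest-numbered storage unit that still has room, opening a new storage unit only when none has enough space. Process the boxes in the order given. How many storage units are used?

storage unit 1: place 12 ft³, 63 ft³ left
storage unit 1: place 15 ft³, 48 ft³ left
storage unit 1: place 48 ft³, 0 ft³ left
storage unit 2: place 62 ft³, 13 ft³ left
storage unit 3: place 35 ft³, 40 ft³ left
storage unit 4: place 49 ft³, 26 ft³ left
storage unit 5: place 65 ft³, 10 ft³ left
storage unit 6: place 66 ft³, 9 ft³ left
storage unit 7: place 59 ft³, 16 ft³ left
storage unit 8: place 50 ft³, 25 ft³ left
storage unit 9: place 66 ft³, 9 ft³ left
storage unit 10: place 66 ft³, 9 ft³ left
storage unit 3: place 33 ft³, 7 ft³ left
Final storage units: [12,15,48] [62] [35,33] [49] [65] [66] [59] [50] [66] [66].

10 storage units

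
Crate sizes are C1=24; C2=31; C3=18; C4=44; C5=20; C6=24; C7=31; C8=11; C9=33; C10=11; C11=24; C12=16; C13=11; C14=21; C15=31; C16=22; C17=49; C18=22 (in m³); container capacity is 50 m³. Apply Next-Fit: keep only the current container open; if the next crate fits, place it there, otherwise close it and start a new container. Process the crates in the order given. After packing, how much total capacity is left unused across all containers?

Put C1 (24 m³) in container 1; 26 m³ remain.
Put C2 (31 m³) in container 2; 19 m³ remain.
Put C3 (18 m³) in container 2; 1 m³ remain.
Put C4 (44 m³) in container 3; 6 m³ remain.
Put C5 (20 m³) in container 4; 30 m³ remain.
Put C6 (24 m³) in container 4; 6 m³ remain.
Put C7 (31 m³) in container 5; 19 m³ remain.
Put C8 (11 m³) in container 5; 8 m³ remain.
Put C9 (33 m³) in container 6; 17 m³ remain.
Put C10 (11 m³) in container 6; 6 m³ remain.
Put C11 (24 m³) in container 7; 26 m³ remain.
Put C12 (16 m³) in container 7; 10 m³ remain.
Put C13 (11 m³) in container 8; 39 m³ remain.
Put C14 (21 m³) in container 8; 18 m³ remain.
Put C15 (31 m³) in container 9; 19 m³ remain.
Put C16 (22 m³) in container 10; 28 m³ remain.
Put C17 (49 m³) in container 11; 1 m³ remain.
Put C18 (22 m³) in container 12; 28 m³ remain.
12 containers × 50 m³ = 600 m³; used 443 m³; unused 157 m³.

157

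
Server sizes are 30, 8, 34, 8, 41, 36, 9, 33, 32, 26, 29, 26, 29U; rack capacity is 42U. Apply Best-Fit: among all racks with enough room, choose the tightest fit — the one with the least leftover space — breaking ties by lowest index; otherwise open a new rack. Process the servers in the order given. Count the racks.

30U → rack 1 (remaining 12U)
8U → rack 1 (remaining 4U)
34U → rack 2 (remaining 8U)
8U → rack 2 (remaining 0U)
41U → rack 3 (remaining 1U)
36U → rack 4 (remaining 6U)
9U → rack 5 (remaining 33U)
33U → rack 5 (remaining 0U)
32U → rack 6 (remaining 10U)
26U → rack 7 (remaining 16U)
29U → rack 8 (remaining 13U)
26U → rack 9 (remaining 16U)
29U → rack 10 (remaining 13U)
Final racks: [30,8] [34,8] [41] [36] [9,33] [32] [26] [29] [26] [29].

10 racks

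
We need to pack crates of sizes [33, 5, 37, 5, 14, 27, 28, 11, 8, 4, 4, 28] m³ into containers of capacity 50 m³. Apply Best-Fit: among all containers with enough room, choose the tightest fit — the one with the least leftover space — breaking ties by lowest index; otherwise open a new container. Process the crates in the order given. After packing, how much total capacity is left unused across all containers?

container 1: place 33 m³, 17 m³ left
container 1: place 5 m³, 12 m³ left
container 2: place 37 m³, 13 m³ left
container 1: place 5 m³, 7 m³ left
container 3: place 14 m³, 36 m³ left
container 3: place 27 m³, 9 m³ left
container 4: place 28 m³, 22 m³ left
container 2: place 11 m³, 2 m³ left
container 3: place 8 m³, 1 m³ left
container 1: place 4 m³, 3 m³ left
container 4: place 4 m³, 18 m³ left
container 5: place 28 m³, 22 m³ left
5 containers × 50 m³ = 250 m³; used 204 m³; unused 46 m³.

46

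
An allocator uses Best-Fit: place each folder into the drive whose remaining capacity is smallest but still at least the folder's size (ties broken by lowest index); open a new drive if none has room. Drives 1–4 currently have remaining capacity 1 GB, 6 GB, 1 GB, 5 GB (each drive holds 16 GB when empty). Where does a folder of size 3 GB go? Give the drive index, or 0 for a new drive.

Drives with room: drive 2 (6 GB), drive 4 (5 GB).
Tightest fit is drive 4 with 5 GB free.

4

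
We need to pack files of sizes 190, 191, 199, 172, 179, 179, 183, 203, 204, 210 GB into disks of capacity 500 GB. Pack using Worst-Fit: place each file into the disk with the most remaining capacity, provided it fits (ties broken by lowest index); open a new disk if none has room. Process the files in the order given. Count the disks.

190 GB → disk 1 (remaining 310 GB)
191 GB → disk 1 (remaining 119 GB)
199 GB → disk 2 (remaining 301 GB)
172 GB → disk 2 (remaining 129 GB)
179 GB → disk 3 (remaining 321 GB)
179 GB → disk 3 (remaining 142 GB)
183 GB → disk 4 (remaining 317 GB)
203 GB → disk 4 (remaining 114 GB)
204 GB → disk 5 (remaining 296 GB)
210 GB → disk 5 (remaining 86 GB)
Final disks: [190,191] [199,172] [179,179] [183,203] [204,210].

5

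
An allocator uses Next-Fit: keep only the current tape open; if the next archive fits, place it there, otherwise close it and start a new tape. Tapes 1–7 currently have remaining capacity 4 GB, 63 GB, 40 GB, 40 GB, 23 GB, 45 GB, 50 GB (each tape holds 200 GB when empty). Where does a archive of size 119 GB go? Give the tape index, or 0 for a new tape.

Next-Fit only looks at tape 7, which has 50 GB free.
119 GB does not fit, so a new tape is opened.

0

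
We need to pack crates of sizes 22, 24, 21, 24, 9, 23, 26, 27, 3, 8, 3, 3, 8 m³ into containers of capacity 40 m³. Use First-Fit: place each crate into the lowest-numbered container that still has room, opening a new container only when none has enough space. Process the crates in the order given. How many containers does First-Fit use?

Put 22 m³ in container 1; 18 m³ remain.
Put 24 m³ in container 2; 16 m³ remain.
Put 21 m³ in container 3; 19 m³ remain.
Put 24 m³ in container 4; 16 m³ remain.
Put 9 m³ in container 1; 9 m³ remain.
Put 23 m³ in container 5; 17 m³ remain.
Put 26 m³ in container 6; 14 m³ remain.
Put 27 m³ in container 7; 13 m³ remain.
Put 3 m³ in container 1; 6 m³ remain.
Put 8 m³ in container 2; 8 m³ remain.
Put 3 m³ in container 1; 3 m³ remain.
Put 3 m³ in container 1; 0 m³ remain.
Put 8 m³ in container 2; 0 m³ remain.
Final containers: [22,9,3,3,3] [24,8,8] [21] [24] [23] [26] [27].

7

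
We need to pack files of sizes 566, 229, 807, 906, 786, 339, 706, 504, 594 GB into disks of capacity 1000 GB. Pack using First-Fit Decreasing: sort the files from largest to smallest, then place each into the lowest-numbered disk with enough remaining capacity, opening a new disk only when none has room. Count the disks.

Sorted descending: 906, 807, 786, 706, 594, 566, 504, 339, 229.
Put 906 GB in disk 1; 94 GB remain.
Put 807 GB in disk 2; 193 GB remain.
Put 786 GB in disk 3; 214 GB remain.
Put 706 GB in disk 4; 294 GB remain.
Put 594 GB in disk 5; 406 GB remain.
Put 566 GB in disk 6; 434 GB remain.
Put 504 GB in disk 7; 496 GB remain.
Put 339 GB in disk 5; 67 GB remain.
Put 229 GB in disk 4; 65 GB remain.
Final disks: [906] [807] [786] [706,229] [594,339] [566] [504].

7 disks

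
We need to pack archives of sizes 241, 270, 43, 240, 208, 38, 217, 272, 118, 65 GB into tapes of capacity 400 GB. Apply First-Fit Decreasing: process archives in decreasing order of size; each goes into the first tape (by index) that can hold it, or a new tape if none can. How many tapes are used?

Sorted descending: 272, 270, 241, 240, 217, 208, 118, 65, 43, 38.
Put 272 GB in tape 1; 128 GB remain.
Put 270 GB in tape 2; 130 GB remain.
Put 241 GB in tape 3; 159 GB remain.
Put 240 GB in tape 4; 160 GB remain.
Put 217 GB in tape 5; 183 GB remain.
Put 208 GB in tape 6; 192 GB remain.
Put 118 GB in tape 1; 10 GB remain.
Put 65 GB in tape 2; 65 GB remain.
Put 43 GB in tape 2; 22 GB remain.
Put 38 GB in tape 3; 121 GB remain.
Final tapes: [272,118] [270,65,43] [241,38] [240] [217] [208].

6 tapes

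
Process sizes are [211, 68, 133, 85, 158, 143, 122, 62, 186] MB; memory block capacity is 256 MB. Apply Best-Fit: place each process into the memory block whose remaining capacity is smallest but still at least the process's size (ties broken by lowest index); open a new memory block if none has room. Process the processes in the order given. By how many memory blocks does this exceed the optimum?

1

Best-Fit: [211] [68,133] [85,158] [143,62] [122] [186] → 6 memory blocks.
Total size 1168 MB; any packing needs at least ⌈1168/256⌉ = 5 memory blocks.
An optimal packing achieves that bound: [211] [186,68] [158,85] [143,62] [133,122] → 5 memory blocks.
Excess: 6 − 5 = 1.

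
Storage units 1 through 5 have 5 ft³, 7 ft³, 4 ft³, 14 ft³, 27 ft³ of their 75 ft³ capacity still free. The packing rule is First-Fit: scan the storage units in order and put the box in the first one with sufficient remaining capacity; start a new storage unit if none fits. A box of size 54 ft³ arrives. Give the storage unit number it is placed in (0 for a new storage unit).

0

No storage unit has ≥ 54 ft³ free, so a new storage unit is opened.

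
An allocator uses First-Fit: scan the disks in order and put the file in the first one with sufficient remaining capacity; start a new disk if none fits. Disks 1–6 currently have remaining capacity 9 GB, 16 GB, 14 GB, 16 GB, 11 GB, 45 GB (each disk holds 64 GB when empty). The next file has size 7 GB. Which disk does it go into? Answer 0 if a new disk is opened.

Disks with room: disk 1 (9 GB), disk 2 (16 GB), disk 3 (14 GB), disk 4 (16 GB), disk 5 (11 GB), disk 6 (45 GB).
The first with room is disk 1.

1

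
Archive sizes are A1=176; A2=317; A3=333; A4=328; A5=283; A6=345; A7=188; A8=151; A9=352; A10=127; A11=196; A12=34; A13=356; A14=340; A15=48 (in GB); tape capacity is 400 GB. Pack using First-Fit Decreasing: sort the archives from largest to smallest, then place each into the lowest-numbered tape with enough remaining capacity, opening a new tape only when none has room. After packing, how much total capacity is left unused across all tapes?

Sorted descending: 356, 352, 345, 340, 333, 328, 317, 283, 196, 188, 176, 151, 127, 48, 34.
356 GB → tape 1 (remaining 44 GB)
352 GB → tape 2 (remaining 48 GB)
345 GB → tape 3 (remaining 55 GB)
340 GB → tape 4 (remaining 60 GB)
333 GB → tape 5 (remaining 67 GB)
328 GB → tape 6 (remaining 72 GB)
317 GB → tape 7 (remaining 83 GB)
283 GB → tape 8 (remaining 117 GB)
196 GB → tape 9 (remaining 204 GB)
188 GB → tape 9 (remaining 16 GB)
176 GB → tape 10 (remaining 224 GB)
151 GB → tape 10 (remaining 73 GB)
127 GB → tape 11 (remaining 273 GB)
48 GB → tape 2 (remaining 0 GB)
34 GB → tape 1 (remaining 10 GB)
11 tapes × 400 GB = 4400 GB; used 3574 GB; unused 826 GB.

826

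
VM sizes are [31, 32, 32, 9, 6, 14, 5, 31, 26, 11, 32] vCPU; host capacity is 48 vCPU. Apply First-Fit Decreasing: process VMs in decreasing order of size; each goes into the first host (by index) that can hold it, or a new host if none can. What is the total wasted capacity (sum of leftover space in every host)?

Sorted descending: 32, 32, 32, 31, 31, 26, 14, 11, 9, 6, 5.
host 1: place 32 vCPU, 16 vCPU left
host 2: place 32 vCPU, 16 vCPU left
host 3: place 32 vCPU, 16 vCPU left
host 4: place 31 vCPU, 17 vCPU left
host 5: place 31 vCPU, 17 vCPU left
host 6: place 26 vCPU, 22 vCPU left
host 1: place 14 vCPU, 2 vCPU left
host 2: place 11 vCPU, 5 vCPU left
host 3: place 9 vCPU, 7 vCPU left
host 3: place 6 vCPU, 1 vCPU left
host 2: place 5 vCPU, 0 vCPU left
6 hosts × 48 vCPU = 288 vCPU; used 229 vCPU; unused 59 vCPU.

59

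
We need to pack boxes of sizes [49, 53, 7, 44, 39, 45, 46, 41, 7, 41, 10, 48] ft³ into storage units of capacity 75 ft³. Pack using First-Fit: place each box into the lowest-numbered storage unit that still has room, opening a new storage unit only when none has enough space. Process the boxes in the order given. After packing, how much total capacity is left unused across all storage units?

Put 49 ft³ in storage unit 1; 26 ft³ remain.
Put 53 ft³ in storage unit 2; 22 ft³ remain.
Put 7 ft³ in storage unit 1; 19 ft³ remain.
Put 44 ft³ in storage unit 3; 31 ft³ remain.
Put 39 ft³ in storage unit 4; 36 ft³ remain.
Put 45 ft³ in storage unit 5; 30 ft³ remain.
Put 46 ft³ in storage unit 6; 29 ft³ remain.
Put 41 ft³ in storage unit 7; 34 ft³ remain.
Put 7 ft³ in storage unit 1; 12 ft³ remain.
Put 41 ft³ in storage unit 8; 34 ft³ remain.
Put 10 ft³ in storage unit 1; 2 ft³ remain.
Put 48 ft³ in storage unit 9; 27 ft³ remain.
9 storage units × 75 ft³ = 675 ft³; used 430 ft³; unused 245 ft³.

245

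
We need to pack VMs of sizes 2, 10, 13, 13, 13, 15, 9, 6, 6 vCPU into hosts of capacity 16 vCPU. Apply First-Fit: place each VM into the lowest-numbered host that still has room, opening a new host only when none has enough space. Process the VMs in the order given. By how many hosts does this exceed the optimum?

1

First-Fit: [2,10] [13] [13] [13] [15] [9,6] [6] → 7 hosts.
Total size 87 vCPU; any packing needs at least ⌈87/16⌉ = 6 hosts.
An optimal packing achieves that bound: [15] [13,2] [13] [13] [10,6] [9,6] → 6 hosts.
Excess: 7 − 6 = 1.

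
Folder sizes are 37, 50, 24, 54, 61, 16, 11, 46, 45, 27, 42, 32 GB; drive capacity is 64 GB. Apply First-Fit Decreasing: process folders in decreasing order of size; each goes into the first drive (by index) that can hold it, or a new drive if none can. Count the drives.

8 drives

Sorted descending: 61, 54, 50, 46, 45, 42, 37, 32, 27, 24, 16, 11.
Put 61 GB in drive 1; 3 GB remain.
Put 54 GB in drive 2; 10 GB remain.
Put 50 GB in drive 3; 14 GB remain.
Put 46 GB in drive 4; 18 GB remain.
Put 45 GB in drive 5; 19 GB remain.
Put 42 GB in drive 6; 22 GB remain.
Put 37 GB in drive 7; 27 GB remain.
Put 32 GB in drive 8; 32 GB remain.
Put 27 GB in drive 7; 0 GB remain.
Put 24 GB in drive 8; 8 GB remain.
Put 16 GB in drive 4; 2 GB remain.
Put 11 GB in drive 3; 3 GB remain.
Final drives: [61] [54] [50,11] [46,16] [45] [42] [37,27] [32,24].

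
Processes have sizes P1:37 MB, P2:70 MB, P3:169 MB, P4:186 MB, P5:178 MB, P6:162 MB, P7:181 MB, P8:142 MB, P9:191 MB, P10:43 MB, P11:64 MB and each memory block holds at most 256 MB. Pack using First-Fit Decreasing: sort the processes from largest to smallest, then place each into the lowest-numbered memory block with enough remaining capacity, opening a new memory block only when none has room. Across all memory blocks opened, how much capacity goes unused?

Sorted descending: 191, 186, 181, 178, 169, 162, 142, 70, 64, 43, 37.
191 MB → memory block 1 (remaining 65 MB)
186 MB → memory block 2 (remaining 70 MB)
181 MB → memory block 3 (remaining 75 MB)
178 MB → memory block 4 (remaining 78 MB)
169 MB → memory block 5 (remaining 87 MB)
162 MB → memory block 6 (remaining 94 MB)
142 MB → memory block 7 (remaining 114 MB)
70 MB → memory block 2 (remaining 0 MB)
64 MB → memory block 1 (remaining 1 MB)
43 MB → memory block 3 (remaining 32 MB)
37 MB → memory block 4 (remaining 41 MB)
7 memory blocks × 256 MB = 1792 MB; used 1423 MB; unused 369 MB.

369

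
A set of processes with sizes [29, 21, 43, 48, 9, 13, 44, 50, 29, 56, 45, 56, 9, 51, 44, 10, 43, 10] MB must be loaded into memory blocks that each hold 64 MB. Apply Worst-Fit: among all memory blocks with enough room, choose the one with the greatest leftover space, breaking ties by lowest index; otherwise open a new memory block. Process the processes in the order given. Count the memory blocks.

12 memory blocks

29 MB → memory block 1 (remaining 35 MB)
21 MB → memory block 1 (remaining 14 MB)
43 MB → memory block 2 (remaining 21 MB)
48 MB → memory block 3 (remaining 16 MB)
9 MB → memory block 2 (remaining 12 MB)
13 MB → memory block 3 (remaining 3 MB)
44 MB → memory block 4 (remaining 20 MB)
50 MB → memory block 5 (remaining 14 MB)
29 MB → memory block 6 (remaining 35 MB)
56 MB → memory block 7 (remaining 8 MB)
45 MB → memory block 8 (remaining 19 MB)
56 MB → memory block 9 (remaining 8 MB)
9 MB → memory block 6 (remaining 26 MB)
51 MB → memory block 10 (remaining 13 MB)
44 MB → memory block 11 (remaining 20 MB)
10 MB → memory block 6 (remaining 16 MB)
43 MB → memory block 12 (remaining 21 MB)
10 MB → memory block 12 (remaining 11 MB)
Final memory blocks: [29,21] [43,9] [48,13] [44] [50] [29,9,10] [56] [45] [56] [51] [44] [43,10].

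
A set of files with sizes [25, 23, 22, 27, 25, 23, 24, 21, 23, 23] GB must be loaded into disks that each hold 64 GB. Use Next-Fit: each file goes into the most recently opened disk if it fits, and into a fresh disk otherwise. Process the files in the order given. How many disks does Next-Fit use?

5

Put 25 GB in disk 1; 39 GB remain.
Put 23 GB in disk 1; 16 GB remain.
Put 22 GB in disk 2; 42 GB remain.
Put 27 GB in disk 2; 15 GB remain.
Put 25 GB in disk 3; 39 GB remain.
Put 23 GB in disk 3; 16 GB remain.
Put 24 GB in disk 4; 40 GB remain.
Put 21 GB in disk 4; 19 GB remain.
Put 23 GB in disk 5; 41 GB remain.
Put 23 GB in disk 5; 18 GB remain.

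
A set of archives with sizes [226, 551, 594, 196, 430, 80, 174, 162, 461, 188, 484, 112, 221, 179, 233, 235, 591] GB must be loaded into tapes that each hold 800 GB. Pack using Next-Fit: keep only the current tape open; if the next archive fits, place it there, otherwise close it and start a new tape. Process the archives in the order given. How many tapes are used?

tape 1: place 226 GB, 574 GB left
tape 1: place 551 GB, 23 GB left
tape 2: place 594 GB, 206 GB left
tape 2: place 196 GB, 10 GB left
tape 3: place 430 GB, 370 GB left
tape 3: place 80 GB, 290 GB left
tape 3: place 174 GB, 116 GB left
tape 4: place 162 GB, 638 GB left
tape 4: place 461 GB, 177 GB left
tape 5: place 188 GB, 612 GB left
tape 5: place 484 GB, 128 GB left
tape 5: place 112 GB, 16 GB left
tape 6: place 221 GB, 579 GB left
tape 6: place 179 GB, 400 GB left
tape 6: place 233 GB, 167 GB left
tape 7: place 235 GB, 565 GB left
tape 8: place 591 GB, 209 GB left

8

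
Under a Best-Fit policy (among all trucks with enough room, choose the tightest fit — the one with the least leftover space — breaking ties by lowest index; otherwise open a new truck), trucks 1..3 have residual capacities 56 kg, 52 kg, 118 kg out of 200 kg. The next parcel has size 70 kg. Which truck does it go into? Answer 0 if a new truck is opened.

Trucks with room: truck 3 (118 kg).
Tightest fit is truck 3 with 118 kg free.

3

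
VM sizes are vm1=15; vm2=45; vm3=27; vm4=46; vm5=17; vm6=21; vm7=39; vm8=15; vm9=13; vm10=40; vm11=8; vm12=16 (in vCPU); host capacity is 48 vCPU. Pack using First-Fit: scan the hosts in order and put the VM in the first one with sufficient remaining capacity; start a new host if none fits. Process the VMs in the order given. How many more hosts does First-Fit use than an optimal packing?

First-Fit: [15,27] [45] [46] [17,21,8] [39] [15,13,16] [40] → 7 hosts.
Total size 302 vCPU; any packing needs at least ⌈302/48⌉ = 7 hosts.
So 7 is already optimal.

0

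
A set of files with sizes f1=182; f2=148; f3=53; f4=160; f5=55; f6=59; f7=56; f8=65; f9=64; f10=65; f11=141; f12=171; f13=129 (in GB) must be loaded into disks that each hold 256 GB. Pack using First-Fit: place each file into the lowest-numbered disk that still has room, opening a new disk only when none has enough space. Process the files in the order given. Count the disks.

f1 (182 GB) → disk 1 (remaining 74 GB)
f2 (148 GB) → disk 2 (remaining 108 GB)
f3 (53 GB) → disk 1 (remaining 21 GB)
f4 (160 GB) → disk 3 (remaining 96 GB)
f5 (55 GB) → disk 2 (remaining 53 GB)
f6 (59 GB) → disk 3 (remaining 37 GB)
f7 (56 GB) → disk 4 (remaining 200 GB)
f8 (65 GB) → disk 4 (remaining 135 GB)
f9 (64 GB) → disk 4 (remaining 71 GB)
f10 (65 GB) → disk 4 (remaining 6 GB)
f11 (141 GB) → disk 5 (remaining 115 GB)
f12 (171 GB) → disk 6 (remaining 85 GB)
f13 (129 GB) → disk 7 (remaining 127 GB)

7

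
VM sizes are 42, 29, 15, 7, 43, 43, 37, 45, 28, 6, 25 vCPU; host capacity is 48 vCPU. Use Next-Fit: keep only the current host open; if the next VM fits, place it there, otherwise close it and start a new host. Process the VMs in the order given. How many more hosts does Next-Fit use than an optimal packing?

Next-Fit: [42] [29,15] [7] [43] [43] [37] [45] [28,6] [25] → 9 hosts.
8 VMs exceed 24 vCPU (half the capacity), and no two of those can share a host, so at least 8 hosts are needed.
An optimal packing achieves that bound: [45] [43] [43] [42,6] [37,7] [29,15] [28] [25] → 8 hosts.
Excess: 9 − 8 = 1.

1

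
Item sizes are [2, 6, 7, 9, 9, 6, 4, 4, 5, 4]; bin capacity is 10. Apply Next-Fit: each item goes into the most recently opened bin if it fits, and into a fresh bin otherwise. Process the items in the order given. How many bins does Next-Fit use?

7 bins

bin 1: place 2, 8 left
bin 1: place 6, 2 left
bin 2: place 7, 3 left
bin 3: place 9, 1 left
bin 4: place 9, 1 left
bin 5: place 6, 4 left
bin 5: place 4, 0 left
bin 6: place 4, 6 left
bin 6: place 5, 1 left
bin 7: place 4, 6 left
Final bins: [2,6] [7] [9] [9] [6,4] [4,5] [4].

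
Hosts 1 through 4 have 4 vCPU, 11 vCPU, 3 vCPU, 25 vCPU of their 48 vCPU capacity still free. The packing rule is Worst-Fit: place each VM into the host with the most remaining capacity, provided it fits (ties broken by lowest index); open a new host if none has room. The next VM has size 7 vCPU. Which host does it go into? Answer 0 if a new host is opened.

Hosts with room: host 2 (11 vCPU), host 4 (25 vCPU).
Most room is host 4 with 25 vCPU free.

4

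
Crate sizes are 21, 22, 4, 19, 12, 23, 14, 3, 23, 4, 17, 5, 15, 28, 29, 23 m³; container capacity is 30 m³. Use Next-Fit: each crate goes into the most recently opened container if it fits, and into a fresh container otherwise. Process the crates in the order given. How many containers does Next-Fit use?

12

Put 21 m³ in container 1; 9 m³ remain.
Put 22 m³ in container 2; 8 m³ remain.
Put 4 m³ in container 2; 4 m³ remain.
Put 19 m³ in container 3; 11 m³ remain.
Put 12 m³ in container 4; 18 m³ remain.
Put 23 m³ in container 5; 7 m³ remain.
Put 14 m³ in container 6; 16 m³ remain.
Put 3 m³ in container 6; 13 m³ remain.
Put 23 m³ in container 7; 7 m³ remain.
Put 4 m³ in container 7; 3 m³ remain.
Put 17 m³ in container 8; 13 m³ remain.
Put 5 m³ in container 8; 8 m³ remain.
Put 15 m³ in container 9; 15 m³ remain.
Put 28 m³ in container 10; 2 m³ remain.
Put 29 m³ in container 11; 1 m³ remain.
Put 23 m³ in container 12; 7 m³ remain.
Final containers: [21] [22,4] [19] [12] [23] [14,3] [23,4] [17,5] [15] [28] [29] [23].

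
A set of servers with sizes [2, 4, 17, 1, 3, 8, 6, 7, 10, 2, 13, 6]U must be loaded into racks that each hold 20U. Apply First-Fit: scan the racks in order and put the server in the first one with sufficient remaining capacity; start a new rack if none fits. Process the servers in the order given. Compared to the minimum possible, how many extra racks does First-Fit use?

1

First-Fit: [2,4,1,3,8,2] [17] [6,7,6] [10] [13] → 5 racks.
Total size 79U; any packing needs at least ⌈79/20⌉ = 4 racks.
An optimal packing achieves that bound: [17,3] [13,7] [10,8,2] [6,6,4,2,1] → 4 racks.
Excess: 5 − 4 = 1.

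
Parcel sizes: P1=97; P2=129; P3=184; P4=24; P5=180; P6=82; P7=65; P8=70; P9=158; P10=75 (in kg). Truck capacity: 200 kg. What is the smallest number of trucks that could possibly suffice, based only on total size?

Total size = 97 + 129 + 184 + 24 + 180 + 82 + 65 + 70 + 158 + 75 = 1064 kg.
⌈1064 / 200⌉ = 6.

6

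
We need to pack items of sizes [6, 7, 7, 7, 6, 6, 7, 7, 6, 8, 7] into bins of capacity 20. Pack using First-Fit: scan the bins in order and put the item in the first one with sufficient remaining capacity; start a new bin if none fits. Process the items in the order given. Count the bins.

bin 1: place 6, 14 left
bin 1: place 7, 7 left
bin 1: place 7, 0 left
bin 2: place 7, 13 left
bin 2: place 6, 7 left
bin 2: place 6, 1 left
bin 3: place 7, 13 left
bin 3: place 7, 6 left
bin 3: place 6, 0 left
bin 4: place 8, 12 left
bin 4: place 7, 5 left

4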